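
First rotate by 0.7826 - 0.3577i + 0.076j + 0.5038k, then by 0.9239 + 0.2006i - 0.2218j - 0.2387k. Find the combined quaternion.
0.9319 - 0.2671i - 0.119j + 0.2146k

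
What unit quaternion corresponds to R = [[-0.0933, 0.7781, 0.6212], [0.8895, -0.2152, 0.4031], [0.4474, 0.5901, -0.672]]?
0.0698 + 0.6697i + 0.6225j + 0.3989k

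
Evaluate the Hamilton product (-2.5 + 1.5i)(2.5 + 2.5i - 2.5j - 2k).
-10 - 2.5i + 9.25j + 1.25k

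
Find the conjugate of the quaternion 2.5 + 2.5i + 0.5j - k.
2.5 - 2.5i - 0.5j + k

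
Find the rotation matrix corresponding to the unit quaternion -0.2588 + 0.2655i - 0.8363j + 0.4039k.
[[-0.7251, -0.235, 0.6473], [-0.6531, 0.5327, -0.5381], [-0.2184, -0.813, -0.5398]]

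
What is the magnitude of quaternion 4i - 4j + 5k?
√57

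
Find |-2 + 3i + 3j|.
√22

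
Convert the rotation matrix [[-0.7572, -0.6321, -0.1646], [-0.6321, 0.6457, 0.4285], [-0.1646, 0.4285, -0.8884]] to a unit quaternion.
-0.3484i + 0.9071j + 0.2362k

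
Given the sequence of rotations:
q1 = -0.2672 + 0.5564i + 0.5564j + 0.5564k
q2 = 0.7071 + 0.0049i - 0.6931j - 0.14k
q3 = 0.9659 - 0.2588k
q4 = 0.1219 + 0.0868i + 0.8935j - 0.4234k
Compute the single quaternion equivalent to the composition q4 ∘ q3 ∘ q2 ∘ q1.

q2 · q1 = 0.2719 + 0.0844i + 0.498j + 0.8192k
q3 · q2 · q1 = 0.4746 + 0.2104i + 0.4592j + 0.7209k
q4 · q3 · q2 · q1 = -0.0655 + 0.9054i + 0.3284j - 0.2612k
-0.0655 + 0.9054i + 0.3284j - 0.2612k


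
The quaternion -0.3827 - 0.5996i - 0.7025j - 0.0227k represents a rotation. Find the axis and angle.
axis = (-0.649, -0.7604, -0.0246), θ = 5π/4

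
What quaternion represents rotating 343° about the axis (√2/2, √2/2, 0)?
-0.989 + 0.1045i + 0.1045j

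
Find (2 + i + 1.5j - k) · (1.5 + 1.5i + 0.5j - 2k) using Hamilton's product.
-1.25 + 2i + 3.75j - 7.25k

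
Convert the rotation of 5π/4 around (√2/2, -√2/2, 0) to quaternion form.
-0.3827 + 0.6533i - 0.6533j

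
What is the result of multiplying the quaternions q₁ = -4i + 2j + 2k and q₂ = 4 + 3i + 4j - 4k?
12 - 32i - 2j - 14k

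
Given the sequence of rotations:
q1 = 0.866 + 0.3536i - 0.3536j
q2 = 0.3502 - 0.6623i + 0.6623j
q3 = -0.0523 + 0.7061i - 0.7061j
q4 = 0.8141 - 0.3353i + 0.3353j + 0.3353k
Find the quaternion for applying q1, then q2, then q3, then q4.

q2 · q1 = 0.7717 - 0.4497i + 0.4497j
q3 · q2 · q1 = 0.5947 + 0.5684i - 0.5684j
q4 · q3 · q2 · q1 = 0.8653 + 0.4539i - 0.0727j + 0.1994k
0.8653 + 0.4539i - 0.0727j + 0.1994k


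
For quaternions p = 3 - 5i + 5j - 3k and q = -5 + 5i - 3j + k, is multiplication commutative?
No: pq = 28 + 36i - 44j + 8k ≠ 28 + 44i - 24j + 28k = qp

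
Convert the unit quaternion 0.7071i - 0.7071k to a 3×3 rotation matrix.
[[0, 0, -1], [0, -1, 0], [-1, 0, 0]]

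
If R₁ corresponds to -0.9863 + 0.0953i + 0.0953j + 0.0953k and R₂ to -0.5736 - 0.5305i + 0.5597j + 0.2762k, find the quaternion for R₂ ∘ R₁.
0.5366 + 0.4956i - 0.5298j - 0.431k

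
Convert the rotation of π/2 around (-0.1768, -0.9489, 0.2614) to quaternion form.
0.7071 - 0.125i - 0.671j + 0.1848k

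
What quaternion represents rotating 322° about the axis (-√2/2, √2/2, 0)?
-0.9455 - 0.2302i + 0.2302j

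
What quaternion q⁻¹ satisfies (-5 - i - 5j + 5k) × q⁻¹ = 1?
-0.0658 + 0.0132i + 0.0658j - 0.0658k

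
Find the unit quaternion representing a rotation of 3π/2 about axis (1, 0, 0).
-0.7071 + 0.7071i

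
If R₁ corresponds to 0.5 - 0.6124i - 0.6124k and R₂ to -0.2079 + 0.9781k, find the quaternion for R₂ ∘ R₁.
0.495 + 0.1273i - 0.599j + 0.6164k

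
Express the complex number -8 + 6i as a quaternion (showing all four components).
-8 + 6i + 0j + 0k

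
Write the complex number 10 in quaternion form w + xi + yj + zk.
10 + 0i + 0j + 0k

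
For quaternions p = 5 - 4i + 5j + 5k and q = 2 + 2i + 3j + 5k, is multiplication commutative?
No: pq = -22 + 12i + 55j + 13k ≠ -22 - 8i - 5j + 57k = qp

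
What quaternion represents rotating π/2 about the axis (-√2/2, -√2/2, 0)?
0.7071 - 0.5i - 0.5j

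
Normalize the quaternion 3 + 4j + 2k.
0.5571 + 0.7428j + 0.3714k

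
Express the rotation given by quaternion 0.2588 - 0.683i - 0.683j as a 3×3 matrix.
[[0.067, 0.933, -0.3535], [0.933, 0.067, 0.3535], [0.3535, -0.3535, -0.866]]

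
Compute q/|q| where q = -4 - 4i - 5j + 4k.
-0.4682 - 0.4682i - 0.5852j + 0.4682k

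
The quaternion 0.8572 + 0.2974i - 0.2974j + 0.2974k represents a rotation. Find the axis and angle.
axis = (√3/3, -√3/3, √3/3), θ = 62°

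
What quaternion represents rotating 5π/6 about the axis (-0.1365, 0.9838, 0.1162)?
0.2588 - 0.1318i + 0.9503j + 0.1122k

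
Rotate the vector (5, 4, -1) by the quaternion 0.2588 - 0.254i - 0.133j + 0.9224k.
(-4.787, -0.484, -4.342)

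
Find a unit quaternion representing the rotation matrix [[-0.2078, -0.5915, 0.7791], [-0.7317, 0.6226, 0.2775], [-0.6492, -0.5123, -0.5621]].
0.4617 - 0.4277i + 0.7734j - 0.0759k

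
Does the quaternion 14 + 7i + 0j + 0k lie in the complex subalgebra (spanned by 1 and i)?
Yes. The quaternion 14 + 7i has j- and k-coefficients y = z = 0, so it lies in the complex subalgebra spanned by 1 and i.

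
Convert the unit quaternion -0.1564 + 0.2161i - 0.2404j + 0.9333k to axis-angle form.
axis = (0.2188, -0.2434, 0.9449), θ = 198°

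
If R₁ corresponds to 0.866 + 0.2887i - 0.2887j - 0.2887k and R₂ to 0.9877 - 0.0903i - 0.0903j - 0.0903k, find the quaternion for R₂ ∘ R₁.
0.8293 + 0.2069i - 0.4155j - 0.3112k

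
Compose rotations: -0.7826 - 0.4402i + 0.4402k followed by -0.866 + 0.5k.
0.4576 + 0.3812i - 0.2201j - 0.7725k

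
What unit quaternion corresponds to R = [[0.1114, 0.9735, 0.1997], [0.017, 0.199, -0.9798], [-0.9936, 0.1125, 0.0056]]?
0.5736 + 0.4761i + 0.5201j - 0.4169k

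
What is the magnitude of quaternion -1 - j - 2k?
√6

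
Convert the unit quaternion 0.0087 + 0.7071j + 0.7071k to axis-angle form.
axis = (0, √2/2, √2/2), θ = 179°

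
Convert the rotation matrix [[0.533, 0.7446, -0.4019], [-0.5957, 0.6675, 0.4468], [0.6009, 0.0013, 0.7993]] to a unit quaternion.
0.866 - 0.1286i - 0.2895j - 0.3869k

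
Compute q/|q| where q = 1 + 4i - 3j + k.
0.1925 + 0.7698i - 0.5774j + 0.1925k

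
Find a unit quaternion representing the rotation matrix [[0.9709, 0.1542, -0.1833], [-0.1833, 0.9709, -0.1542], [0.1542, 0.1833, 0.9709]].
0.989 + 0.0853i - 0.0853j - 0.0853k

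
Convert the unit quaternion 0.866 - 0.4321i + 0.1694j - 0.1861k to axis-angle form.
axis = (-0.8641, 0.3388, -0.3722), θ = π/3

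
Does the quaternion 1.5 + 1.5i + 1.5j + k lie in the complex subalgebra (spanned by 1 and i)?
No. The quaternion 1.5 + 1.5i + 1.5j + k has j-coefficient y = 1.5 and k-coefficient z = 1, not both zero, so it does not lie in the complex subalgebra spanned by 1 and i.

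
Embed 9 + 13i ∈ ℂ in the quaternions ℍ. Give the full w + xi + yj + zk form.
9 + 13i + 0j + 0k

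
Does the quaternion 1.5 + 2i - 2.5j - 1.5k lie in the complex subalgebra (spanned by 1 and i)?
No. The quaternion 1.5 + 2i - 2.5j - 1.5k has j-coefficient y = -2.5 and k-coefficient z = -1.5, not both zero, so it does not lie in the complex subalgebra spanned by 1 and i.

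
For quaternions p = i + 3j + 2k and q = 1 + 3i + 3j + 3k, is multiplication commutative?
No: pq = -18 + 4i + 6j - 4k ≠ -18 - 2i + 8k = qp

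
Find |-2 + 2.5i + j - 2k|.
3.905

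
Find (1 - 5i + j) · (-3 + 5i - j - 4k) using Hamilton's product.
23 + 16i - 24j - 4k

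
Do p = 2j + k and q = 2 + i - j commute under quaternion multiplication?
No: pq = 2 + i + 5j ≠ 2 - i + 3j + 4k = qp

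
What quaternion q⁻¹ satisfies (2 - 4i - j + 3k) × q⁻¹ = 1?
0.0667 + 0.1333i + 0.0333j - 0.1k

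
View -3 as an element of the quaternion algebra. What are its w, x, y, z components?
-3 + 0i + 0j + 0k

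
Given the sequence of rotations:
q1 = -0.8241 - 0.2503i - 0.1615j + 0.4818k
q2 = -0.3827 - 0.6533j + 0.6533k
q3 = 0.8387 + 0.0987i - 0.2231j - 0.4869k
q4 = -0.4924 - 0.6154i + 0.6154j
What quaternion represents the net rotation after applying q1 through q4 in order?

q2 · q1 = -0.1049 - 0.1135i + 0.4367j - 0.8863k
q3 · q2 · q1 = -0.4109 + 0.3048i + 0.5324j - 0.6745k
q4 · q3 · q2 · q1 = 0.0623 - 0.3123i - 0.9301j - 0.1831k
0.0623 - 0.3123i - 0.9301j - 0.1831k


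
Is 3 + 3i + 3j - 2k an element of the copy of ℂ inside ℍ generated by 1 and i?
No. The quaternion 3 + 3i + 3j - 2k has j-coefficient y = 3 and k-coefficient z = -2, not both zero, so it does not lie in the complex subalgebra spanned by 1 and i.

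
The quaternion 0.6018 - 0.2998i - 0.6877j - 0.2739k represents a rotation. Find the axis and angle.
axis = (-0.3754, -0.8611, -0.343), θ = 106°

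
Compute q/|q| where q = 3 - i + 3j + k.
0.6708 - 0.2236i + 0.6708j + 0.2236k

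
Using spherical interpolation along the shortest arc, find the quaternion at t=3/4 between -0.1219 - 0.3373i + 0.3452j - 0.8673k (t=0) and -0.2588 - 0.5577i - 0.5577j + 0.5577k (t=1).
0.1761 + 0.3567i + 0.5644j - 0.7233k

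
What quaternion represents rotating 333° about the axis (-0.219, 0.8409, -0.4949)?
-0.9724 - 0.0511i + 0.1963j - 0.1155k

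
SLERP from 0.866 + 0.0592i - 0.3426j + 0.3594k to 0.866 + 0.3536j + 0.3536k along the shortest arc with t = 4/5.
0.9031 + 0.0129i + 0.2175j + 0.37k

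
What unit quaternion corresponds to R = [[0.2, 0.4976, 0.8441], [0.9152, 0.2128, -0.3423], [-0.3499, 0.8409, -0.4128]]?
0.5 + 0.5916i + 0.597j + 0.2088k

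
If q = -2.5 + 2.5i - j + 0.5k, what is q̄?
-2.5 - 2.5i + j - 0.5k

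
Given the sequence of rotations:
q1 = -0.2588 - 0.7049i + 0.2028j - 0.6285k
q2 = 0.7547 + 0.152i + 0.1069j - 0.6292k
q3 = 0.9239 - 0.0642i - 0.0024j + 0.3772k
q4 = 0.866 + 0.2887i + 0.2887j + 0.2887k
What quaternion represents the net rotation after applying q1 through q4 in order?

q2 · q1 = -0.5053 - 0.5109i + 0.6644j - 0.2053k
q3 · q2 · q1 = -0.4206 - 0.6897i + 0.4092j - 0.4242k
q4 · q3 · q2 · q1 = -0.1608 - 0.9593i + 0.1563j - 0.1715k
-0.1608 - 0.9593i + 0.1563j - 0.1715k


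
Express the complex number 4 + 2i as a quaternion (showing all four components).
4 + 2i + 0j + 0k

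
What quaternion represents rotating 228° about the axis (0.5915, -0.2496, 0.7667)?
-0.4067 + 0.5404i - 0.228j + 0.7004k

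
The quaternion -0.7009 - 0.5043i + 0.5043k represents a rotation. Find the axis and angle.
axis = (-√2/2, 0, √2/2), θ = 269°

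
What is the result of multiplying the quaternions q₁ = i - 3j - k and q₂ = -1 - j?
-3 - 2i + 3j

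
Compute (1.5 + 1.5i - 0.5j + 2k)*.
1.5 - 1.5i + 0.5j - 2k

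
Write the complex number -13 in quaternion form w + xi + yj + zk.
-13 + 0i + 0j + 0k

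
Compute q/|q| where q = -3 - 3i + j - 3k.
-0.5669 - 0.5669i + 0.189j - 0.5669k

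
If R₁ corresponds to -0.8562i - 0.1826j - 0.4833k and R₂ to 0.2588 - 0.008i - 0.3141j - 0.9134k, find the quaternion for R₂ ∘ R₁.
-0.5057 - 0.2366i + 0.7309j - 0.3925k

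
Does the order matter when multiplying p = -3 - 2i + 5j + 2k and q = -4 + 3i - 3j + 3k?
Yes: pq = 27 + 20i + j - 26k ≠ 27 - 22i - 23j - 8k = qp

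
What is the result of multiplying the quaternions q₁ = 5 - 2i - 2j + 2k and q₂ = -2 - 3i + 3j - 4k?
-2 - 9i + 5j - 36k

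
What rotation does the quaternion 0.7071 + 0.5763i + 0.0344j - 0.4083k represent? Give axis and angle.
axis = (0.815, 0.0486, -0.5774), θ = π/2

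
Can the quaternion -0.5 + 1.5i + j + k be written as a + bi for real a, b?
No. The quaternion -0.5 + 1.5i + j + k has j-coefficient y = 1 and k-coefficient z = 1, not both zero, so it does not lie in the complex subalgebra spanned by 1 and i.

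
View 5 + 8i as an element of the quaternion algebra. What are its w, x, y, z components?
5 + 8i + 0j + 0k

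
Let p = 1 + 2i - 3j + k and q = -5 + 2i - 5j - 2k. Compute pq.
-22 + 3i + 16j - 11k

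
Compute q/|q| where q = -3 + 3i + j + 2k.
-0.6255 + 0.6255i + 0.2085j + 0.417k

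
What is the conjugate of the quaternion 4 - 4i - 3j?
4 + 4i + 3j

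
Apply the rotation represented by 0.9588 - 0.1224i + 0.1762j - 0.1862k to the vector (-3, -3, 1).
(-3.164, -1.332, 2.686)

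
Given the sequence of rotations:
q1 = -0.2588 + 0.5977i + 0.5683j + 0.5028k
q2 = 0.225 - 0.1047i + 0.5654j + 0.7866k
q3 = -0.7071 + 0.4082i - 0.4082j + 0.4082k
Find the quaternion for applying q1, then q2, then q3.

q2 · q1 = -0.7125 - 0.0012i + 0.5043j - 0.4879k
q3 · q2 · q1 = 0.9093 - 0.2967i + 0.1329j + 0.2595k
0.9093 - 0.2967i + 0.1329j + 0.2595k


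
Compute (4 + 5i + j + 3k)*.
4 - 5i - j - 3k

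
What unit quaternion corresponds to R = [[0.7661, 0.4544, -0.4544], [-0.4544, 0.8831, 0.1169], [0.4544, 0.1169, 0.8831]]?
0.9397 - 0.2418j - 0.2418k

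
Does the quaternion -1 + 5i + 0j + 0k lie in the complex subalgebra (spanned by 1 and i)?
Yes. The quaternion -1 + 5i has j- and k-coefficients y = z = 0, so it lies in the complex subalgebra spanned by 1 and i.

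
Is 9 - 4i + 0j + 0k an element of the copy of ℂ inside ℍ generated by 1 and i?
Yes. The quaternion 9 - 4i has j- and k-coefficients y = z = 0, so it lies in the complex subalgebra spanned by 1 and i.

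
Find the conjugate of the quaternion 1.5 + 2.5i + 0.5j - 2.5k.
1.5 - 2.5i - 0.5j + 2.5k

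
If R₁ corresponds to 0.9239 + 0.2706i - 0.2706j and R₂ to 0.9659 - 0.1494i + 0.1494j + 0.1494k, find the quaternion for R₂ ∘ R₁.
0.9733 + 0.1638i - 0.0829j + 0.138k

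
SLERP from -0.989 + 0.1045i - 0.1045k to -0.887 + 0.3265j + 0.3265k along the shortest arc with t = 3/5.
-0.9652 + 0.0438i + 0.2029j + 0.1591k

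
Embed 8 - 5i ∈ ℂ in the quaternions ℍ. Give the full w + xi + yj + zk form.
8 - 5i + 0j + 0k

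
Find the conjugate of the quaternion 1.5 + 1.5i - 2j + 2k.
1.5 - 1.5i + 2j - 2k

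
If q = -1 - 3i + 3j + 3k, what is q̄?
-1 + 3i - 3j - 3k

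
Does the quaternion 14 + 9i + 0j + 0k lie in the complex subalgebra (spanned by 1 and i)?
Yes. The quaternion 14 + 9i has j- and k-coefficients y = z = 0, so it lies in the complex subalgebra spanned by 1 and i.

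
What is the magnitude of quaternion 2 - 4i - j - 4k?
√37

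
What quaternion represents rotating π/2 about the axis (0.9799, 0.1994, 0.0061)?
0.7071 + 0.6929i + 0.141j + 0.0043k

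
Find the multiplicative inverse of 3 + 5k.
0.0882 - 0.1471k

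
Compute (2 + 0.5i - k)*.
2 - 0.5i + k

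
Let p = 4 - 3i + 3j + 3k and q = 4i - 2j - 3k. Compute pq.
27 + 13i - 5j - 18k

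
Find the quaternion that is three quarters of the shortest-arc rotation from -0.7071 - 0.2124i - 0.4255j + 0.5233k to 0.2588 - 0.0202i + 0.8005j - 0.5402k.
-0.3888 - 0.041i - 0.7325j + 0.5573k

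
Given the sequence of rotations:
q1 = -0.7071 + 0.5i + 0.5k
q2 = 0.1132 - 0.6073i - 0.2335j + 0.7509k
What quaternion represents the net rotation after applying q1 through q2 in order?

q2 · q1 = -0.1518 + 0.3693i + 0.8442j - 0.3576k
-0.1518 + 0.3693i + 0.8442j - 0.3576k


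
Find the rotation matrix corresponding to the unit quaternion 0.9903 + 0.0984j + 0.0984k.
[[0.9613, -0.1949, 0.1949], [0.1949, 0.9806, 0.0194], [-0.1949, 0.0194, 0.9806]]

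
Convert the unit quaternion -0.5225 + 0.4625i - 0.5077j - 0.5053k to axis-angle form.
axis = (0.5424, -0.5954, -0.5926), θ = 243°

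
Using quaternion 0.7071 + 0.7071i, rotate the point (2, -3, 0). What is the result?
(2, 0, -3)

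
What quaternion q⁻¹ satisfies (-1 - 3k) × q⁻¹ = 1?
-0.1 + 0.3k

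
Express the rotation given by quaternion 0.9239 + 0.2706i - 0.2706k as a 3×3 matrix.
[[0.8536, 0.5, -0.1464], [-0.5, 0.7071, -0.5], [-0.1464, 0.5, 0.8536]]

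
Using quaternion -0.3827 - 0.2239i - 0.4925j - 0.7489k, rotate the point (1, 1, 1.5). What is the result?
(0.109, 1.421, 1.489)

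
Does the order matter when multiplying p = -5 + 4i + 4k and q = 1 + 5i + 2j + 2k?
Yes: pq = -33 - 29i + 2j + 2k ≠ -33 - 13i - 22j - 14k = qp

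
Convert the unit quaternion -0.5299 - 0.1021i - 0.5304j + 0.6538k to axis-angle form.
axis = (-0.1204, -0.6254, 0.7709), θ = 244°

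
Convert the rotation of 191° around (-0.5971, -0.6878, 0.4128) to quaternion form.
-0.0958 - 0.5944i - 0.6846j + 0.4109k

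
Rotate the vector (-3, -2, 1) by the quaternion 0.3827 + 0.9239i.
(-3, 0.707, -2.121)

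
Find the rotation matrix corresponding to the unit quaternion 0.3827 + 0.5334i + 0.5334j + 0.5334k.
[[-0.1381, 0.1608, 0.9773], [0.9773, -0.1381, 0.1608], [0.1608, 0.9773, -0.1381]]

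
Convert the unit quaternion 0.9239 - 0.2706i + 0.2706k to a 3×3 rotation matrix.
[[0.8536, -0.5, -0.1464], [0.5, 0.7071, 0.5], [-0.1464, -0.5, 0.8536]]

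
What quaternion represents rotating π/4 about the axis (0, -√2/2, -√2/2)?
0.9239 - 0.2706j - 0.2706k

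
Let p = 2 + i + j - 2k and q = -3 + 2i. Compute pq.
-8 + i - 7j + 4k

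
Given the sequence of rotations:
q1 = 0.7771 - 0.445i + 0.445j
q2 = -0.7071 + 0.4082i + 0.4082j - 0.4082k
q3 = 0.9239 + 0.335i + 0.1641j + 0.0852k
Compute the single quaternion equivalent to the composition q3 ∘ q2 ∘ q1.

q2 · q1 = -0.5495 + 0.8135i + 0.1842j + 0.0461k
q3 · q2 · q1 = -0.8144 + 0.5594i + 0.1339j - 0.076k
-0.8144 + 0.5594i + 0.1339j - 0.076k


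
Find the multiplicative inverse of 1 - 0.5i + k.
0.4444 + 0.2222i - 0.4444k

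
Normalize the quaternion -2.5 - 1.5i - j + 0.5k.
-0.8006 - 0.4804i - 0.3203j + 0.1601k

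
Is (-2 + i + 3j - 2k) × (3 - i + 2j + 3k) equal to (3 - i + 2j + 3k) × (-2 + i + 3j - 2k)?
No: pq = -5 + 18i + 4j - 7k ≠ -5 - 8i + 6j - 17k = qp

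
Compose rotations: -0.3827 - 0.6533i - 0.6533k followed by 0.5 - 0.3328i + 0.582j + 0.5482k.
-0.0506 - 0.5795i - 0.7983j - 0.1562k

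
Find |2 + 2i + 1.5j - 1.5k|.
3.536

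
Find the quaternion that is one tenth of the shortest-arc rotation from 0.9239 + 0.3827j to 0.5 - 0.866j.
0.9692 + 0.2462j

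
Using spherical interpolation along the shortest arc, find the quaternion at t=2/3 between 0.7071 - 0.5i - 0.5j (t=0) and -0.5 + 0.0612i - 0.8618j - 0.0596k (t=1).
-0.0811 - 0.1914i - 0.9768j - 0.0507k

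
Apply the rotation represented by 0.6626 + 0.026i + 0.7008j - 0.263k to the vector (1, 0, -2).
(-1.951, 0.494, -0.975)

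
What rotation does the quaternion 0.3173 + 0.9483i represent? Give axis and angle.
axis = (1, 0, 0), θ = 143°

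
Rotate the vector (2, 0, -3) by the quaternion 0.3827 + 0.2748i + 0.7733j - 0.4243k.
(-2.188, 2.8, -0.609)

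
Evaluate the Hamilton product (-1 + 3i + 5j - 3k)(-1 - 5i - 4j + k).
39 - 5i + 11j + 15k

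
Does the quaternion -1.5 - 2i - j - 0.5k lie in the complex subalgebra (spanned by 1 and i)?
No. The quaternion -1.5 - 2i - j - 0.5k has j-coefficient y = -1 and k-coefficient z = -0.5, not both zero, so it does not lie in the complex subalgebra spanned by 1 and i.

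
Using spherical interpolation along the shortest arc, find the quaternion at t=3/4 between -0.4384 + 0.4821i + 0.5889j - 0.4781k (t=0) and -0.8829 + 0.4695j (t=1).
-0.8219 + 0.1352i + 0.5368j - 0.134k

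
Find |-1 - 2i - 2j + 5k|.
√34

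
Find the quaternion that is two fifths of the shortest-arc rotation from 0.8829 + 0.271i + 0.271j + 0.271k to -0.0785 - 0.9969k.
0.6685 + 0.1931i + 0.1931j + 0.6917k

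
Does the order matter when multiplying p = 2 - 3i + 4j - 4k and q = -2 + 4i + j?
Yes: pq = 4 + 18i - 22j - 11k ≠ 4 + 10i + 10j + 27k = qp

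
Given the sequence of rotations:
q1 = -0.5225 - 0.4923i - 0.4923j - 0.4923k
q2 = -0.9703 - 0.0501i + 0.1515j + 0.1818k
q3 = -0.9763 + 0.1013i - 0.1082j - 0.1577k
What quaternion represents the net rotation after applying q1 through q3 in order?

q2 · q1 = 0.6464 + 0.5188i + 0.2844j + 0.4819k
q3 · q2 · q1 = -0.5769 - 0.4483i - 0.4782j - 0.4875k
-0.5769 - 0.4483i - 0.4782j - 0.4875k


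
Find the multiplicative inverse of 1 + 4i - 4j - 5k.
0.0172 - 0.069i + 0.069j + 0.0862k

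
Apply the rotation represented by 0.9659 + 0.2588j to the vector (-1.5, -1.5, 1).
(-0.799, -1.5, 1.616)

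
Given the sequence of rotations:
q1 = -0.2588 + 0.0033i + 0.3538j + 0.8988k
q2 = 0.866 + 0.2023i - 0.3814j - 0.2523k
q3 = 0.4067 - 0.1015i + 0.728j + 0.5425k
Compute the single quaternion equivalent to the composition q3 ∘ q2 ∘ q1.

q2 · q1 = 0.1369 - 0.303i + 0.2224j + 0.9165k
q3 · q2 · q1 = -0.6342 + 0.4094i + 0.1188j + 0.645k
-0.6342 + 0.4094i + 0.1188j + 0.645k


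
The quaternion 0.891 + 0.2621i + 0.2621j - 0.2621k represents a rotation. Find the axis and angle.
axis = (√3/3, √3/3, -√3/3), θ = 54°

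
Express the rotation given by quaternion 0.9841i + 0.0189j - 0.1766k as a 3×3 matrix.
[[0.9369, 0.0372, -0.3476], [0.0372, -0.9993, -0.0067], [-0.3476, -0.0067, -0.9376]]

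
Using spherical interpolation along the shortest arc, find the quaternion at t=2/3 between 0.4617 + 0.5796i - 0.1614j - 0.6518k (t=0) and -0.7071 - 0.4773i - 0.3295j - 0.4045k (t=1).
0.7557 + 0.6259i + 0.1894j + 0.0366k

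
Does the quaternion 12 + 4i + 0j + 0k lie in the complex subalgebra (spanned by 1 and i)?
Yes. The quaternion 12 + 4i has j- and k-coefficients y = z = 0, so it lies in the complex subalgebra spanned by 1 and i.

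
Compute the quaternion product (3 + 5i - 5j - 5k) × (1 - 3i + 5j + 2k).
53 + 11i + 15j + 11k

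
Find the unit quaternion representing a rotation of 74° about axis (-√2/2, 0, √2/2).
0.7986 - 0.4255i + 0.4255k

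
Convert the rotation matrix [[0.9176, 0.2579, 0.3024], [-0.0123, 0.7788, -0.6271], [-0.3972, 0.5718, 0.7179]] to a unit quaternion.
0.9239 + 0.3244i + 0.1893j - 0.0731k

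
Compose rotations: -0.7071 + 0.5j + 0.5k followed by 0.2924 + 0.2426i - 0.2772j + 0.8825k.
-0.5094 - 0.7514i + 0.2209j - 0.3565k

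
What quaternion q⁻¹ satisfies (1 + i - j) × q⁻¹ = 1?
0.3333 - 0.3333i + 0.3333j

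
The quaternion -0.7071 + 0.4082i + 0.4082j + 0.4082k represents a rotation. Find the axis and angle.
axis = (√3/3, √3/3, √3/3), θ = 3π/2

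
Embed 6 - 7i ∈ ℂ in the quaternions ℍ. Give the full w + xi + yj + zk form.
6 - 7i + 0j + 0k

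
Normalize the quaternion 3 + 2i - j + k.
0.7746 + 0.5164i - 0.2582j + 0.2582k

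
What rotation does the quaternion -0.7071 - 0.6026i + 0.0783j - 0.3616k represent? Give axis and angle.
axis = (-0.8522, 0.1107, -0.5114), θ = 3π/2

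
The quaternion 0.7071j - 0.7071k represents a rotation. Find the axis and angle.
axis = (0, √2/2, -√2/2), θ = π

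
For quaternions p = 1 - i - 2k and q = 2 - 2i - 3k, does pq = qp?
No: pq = -6 - 4i + j - 7k ≠ -6 - 4i - j - 7k = qp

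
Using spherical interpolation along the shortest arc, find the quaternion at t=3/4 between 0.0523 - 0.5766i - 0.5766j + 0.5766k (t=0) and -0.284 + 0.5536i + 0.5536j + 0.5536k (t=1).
0.257 - 0.6534i - 0.6534j - 0.283k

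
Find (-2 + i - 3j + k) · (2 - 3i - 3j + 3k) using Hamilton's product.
-13 + 2i - 6j - 16k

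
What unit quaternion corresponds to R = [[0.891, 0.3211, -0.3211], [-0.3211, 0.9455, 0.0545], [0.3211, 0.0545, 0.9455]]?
0.9724 - 0.1651j - 0.1651k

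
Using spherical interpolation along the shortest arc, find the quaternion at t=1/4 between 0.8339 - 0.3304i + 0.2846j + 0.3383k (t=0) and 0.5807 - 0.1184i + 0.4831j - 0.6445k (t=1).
0.8666 - 0.3092i + 0.383j + 0.0822k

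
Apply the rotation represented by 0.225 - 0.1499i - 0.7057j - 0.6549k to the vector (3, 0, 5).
(-3.168, 4.709, 1.337)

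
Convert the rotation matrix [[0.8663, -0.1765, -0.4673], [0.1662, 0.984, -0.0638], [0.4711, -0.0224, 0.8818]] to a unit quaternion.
0.9659 + 0.0107i - 0.2429j + 0.0887k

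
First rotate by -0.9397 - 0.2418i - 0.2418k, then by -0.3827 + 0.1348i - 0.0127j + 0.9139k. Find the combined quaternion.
0.6132 - 0.0311i - 0.1765j - 0.7693k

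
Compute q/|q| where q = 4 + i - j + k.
0.9177 + 0.2294i - 0.2294j + 0.2294k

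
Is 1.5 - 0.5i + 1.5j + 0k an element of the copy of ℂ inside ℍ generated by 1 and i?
No. The quaternion 1.5 - 0.5i + 1.5j has j-coefficient y = 1.5 and k-coefficient z = 0, not both zero, so it does not lie in the complex subalgebra spanned by 1 and i.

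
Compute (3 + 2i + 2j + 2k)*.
3 - 2i - 2j - 2k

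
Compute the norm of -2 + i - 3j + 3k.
√23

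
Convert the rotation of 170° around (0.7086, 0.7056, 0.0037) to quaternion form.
0.0872 + 0.7059i + 0.7029j + 0.0037k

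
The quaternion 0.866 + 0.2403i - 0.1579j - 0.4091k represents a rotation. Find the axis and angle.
axis = (0.4806, -0.3158, -0.8181), θ = π/3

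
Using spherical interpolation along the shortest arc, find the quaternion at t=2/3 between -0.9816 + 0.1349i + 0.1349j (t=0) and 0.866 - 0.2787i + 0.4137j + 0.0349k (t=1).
-0.9411 + 0.2393i - 0.2376j - 0.024k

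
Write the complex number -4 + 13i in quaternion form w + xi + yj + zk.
-4 + 13i + 0j + 0k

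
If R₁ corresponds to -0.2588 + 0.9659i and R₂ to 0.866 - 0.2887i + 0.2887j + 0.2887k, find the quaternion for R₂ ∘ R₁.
0.0547 + 0.9112i + 0.2041j - 0.3536k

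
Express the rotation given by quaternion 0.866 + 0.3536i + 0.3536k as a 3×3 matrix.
[[0.7499, -0.6124, 0.2501], [0.6124, 0.4999, -0.6124], [0.2501, 0.6124, 0.7499]]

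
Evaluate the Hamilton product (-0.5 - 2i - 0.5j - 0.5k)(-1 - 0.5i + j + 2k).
1 + 1.75i + 4.25j - 2.75k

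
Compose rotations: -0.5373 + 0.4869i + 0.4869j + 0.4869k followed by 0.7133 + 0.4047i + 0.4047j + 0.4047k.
-0.9744 + 0.1299i + 0.1299j + 0.1299k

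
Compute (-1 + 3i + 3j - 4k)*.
-1 - 3i - 3j + 4k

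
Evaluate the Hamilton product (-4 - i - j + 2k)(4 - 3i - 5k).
-9 + 13i - 15j + 25k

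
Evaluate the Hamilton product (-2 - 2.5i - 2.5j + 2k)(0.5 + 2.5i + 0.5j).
6.5 - 7.25i + 2.75j + 6k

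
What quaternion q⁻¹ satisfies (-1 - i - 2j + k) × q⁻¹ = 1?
-0.1429 + 0.1429i + 0.2857j - 0.1429k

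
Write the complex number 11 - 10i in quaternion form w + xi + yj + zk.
11 - 10i + 0j + 0k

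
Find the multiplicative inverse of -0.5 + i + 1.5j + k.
-0.1111 - 0.2222i - 0.3333j - 0.2222k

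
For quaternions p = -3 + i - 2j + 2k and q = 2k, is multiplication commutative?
No: pq = -4 - 4i - 2j - 6k ≠ -4 + 4i + 2j - 6k = qp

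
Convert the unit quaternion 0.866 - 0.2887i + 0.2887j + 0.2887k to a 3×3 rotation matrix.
[[0.6666, -0.6667, 0.3333], [0.3333, 0.6666, 0.6667], [-0.6667, -0.3333, 0.6666]]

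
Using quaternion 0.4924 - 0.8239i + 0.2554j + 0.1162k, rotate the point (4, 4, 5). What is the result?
(1.529, 1.589, -7.22)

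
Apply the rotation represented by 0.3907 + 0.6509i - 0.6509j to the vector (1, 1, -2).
(0.323, 0.323, 2.407)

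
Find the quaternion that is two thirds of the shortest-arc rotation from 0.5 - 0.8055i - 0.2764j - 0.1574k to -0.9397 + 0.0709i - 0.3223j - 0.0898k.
0.9149 - 0.3817i + 0.1314j + 0.0039k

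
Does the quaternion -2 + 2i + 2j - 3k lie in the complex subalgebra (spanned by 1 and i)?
No. The quaternion -2 + 2i + 2j - 3k has j-coefficient y = 2 and k-coefficient z = -3, not both zero, so it does not lie in the complex subalgebra spanned by 1 and i.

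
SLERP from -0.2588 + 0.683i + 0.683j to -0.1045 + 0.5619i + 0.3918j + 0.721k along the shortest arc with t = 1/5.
-0.2394 + 0.6958i + 0.6577j + 0.1612k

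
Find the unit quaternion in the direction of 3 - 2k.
0.8321 - 0.5547k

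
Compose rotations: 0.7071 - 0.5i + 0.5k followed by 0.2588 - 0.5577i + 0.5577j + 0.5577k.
-0.3747 - 0.2449i + 0.3943j + 0.8026k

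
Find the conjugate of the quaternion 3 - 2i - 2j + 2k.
3 + 2i + 2j - 2k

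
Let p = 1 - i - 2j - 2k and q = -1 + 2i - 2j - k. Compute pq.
-5 + i - 5j + 7k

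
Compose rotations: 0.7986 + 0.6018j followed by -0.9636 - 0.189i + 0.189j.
-0.8833 - 0.1509i - 0.429j - 0.1137k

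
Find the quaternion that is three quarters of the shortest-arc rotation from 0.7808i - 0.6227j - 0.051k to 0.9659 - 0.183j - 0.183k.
0.8609 + 0.2785i - 0.3852j - 0.1813k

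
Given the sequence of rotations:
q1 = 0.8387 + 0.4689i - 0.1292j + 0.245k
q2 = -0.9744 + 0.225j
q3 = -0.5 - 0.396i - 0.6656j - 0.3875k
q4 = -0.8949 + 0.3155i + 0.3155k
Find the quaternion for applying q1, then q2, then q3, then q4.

q2 · q1 = -0.7882 - 0.4018i + 0.3146j - 0.3442k
q3 · q2 · q1 = 0.311 + 0.864i + 0.3867j + 0.0855k
q4 · q3 · q2 · q1 = -0.5779 - 0.7971i - 0.1004j + 0.1436k
-0.5779 - 0.7971i - 0.1004j + 0.1436k


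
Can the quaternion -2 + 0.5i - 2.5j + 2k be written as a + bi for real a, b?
No. The quaternion -2 + 0.5i - 2.5j + 2k has j-coefficient y = -2.5 and k-coefficient z = 2, not both zero, so it does not lie in the complex subalgebra spanned by 1 and i.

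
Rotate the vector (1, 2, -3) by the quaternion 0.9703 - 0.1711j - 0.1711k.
(2.543, 1.375, -2.375)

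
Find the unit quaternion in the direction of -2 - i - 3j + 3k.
-0.417 - 0.2085i - 0.6255j + 0.6255k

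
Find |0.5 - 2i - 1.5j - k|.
2.739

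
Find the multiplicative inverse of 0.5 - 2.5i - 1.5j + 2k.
0.0392 + 0.1961i + 0.1176j - 0.1569k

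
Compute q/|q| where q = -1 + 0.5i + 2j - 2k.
-0.3288 + 0.1644i + 0.6576j - 0.6576k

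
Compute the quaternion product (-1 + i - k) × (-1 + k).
2 - i - j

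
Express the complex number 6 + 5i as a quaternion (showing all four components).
6 + 5i + 0j + 0k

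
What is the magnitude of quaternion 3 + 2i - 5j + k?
√39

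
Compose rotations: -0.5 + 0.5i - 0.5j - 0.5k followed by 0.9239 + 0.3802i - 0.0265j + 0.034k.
-0.6483 + 0.3021i - 0.2416j - 0.6558k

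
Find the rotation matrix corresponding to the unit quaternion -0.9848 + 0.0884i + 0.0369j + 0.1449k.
[[0.9553, 0.2919, -0.0471], [-0.2789, 0.9424, 0.1848], [0.0983, -0.1634, 0.9816]]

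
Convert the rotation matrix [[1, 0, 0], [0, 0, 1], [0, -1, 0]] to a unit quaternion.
0.7071 - 0.7071i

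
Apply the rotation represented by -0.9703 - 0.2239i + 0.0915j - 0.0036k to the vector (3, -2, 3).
(2.518, -3.207, 2.319)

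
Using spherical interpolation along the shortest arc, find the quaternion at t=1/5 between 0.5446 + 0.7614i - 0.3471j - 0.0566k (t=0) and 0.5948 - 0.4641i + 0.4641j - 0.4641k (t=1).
0.3307 + 0.8269i - 0.448j + 0.0788k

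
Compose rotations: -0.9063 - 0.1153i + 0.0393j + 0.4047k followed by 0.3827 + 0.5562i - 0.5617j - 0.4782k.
-0.0671 - 0.7567i + 0.3542j + 0.5454k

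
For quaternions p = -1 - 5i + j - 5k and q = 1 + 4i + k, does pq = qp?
No: pq = 24 - 8i - 14j - 10k ≠ 24 - 10i + 16j - 2k = qp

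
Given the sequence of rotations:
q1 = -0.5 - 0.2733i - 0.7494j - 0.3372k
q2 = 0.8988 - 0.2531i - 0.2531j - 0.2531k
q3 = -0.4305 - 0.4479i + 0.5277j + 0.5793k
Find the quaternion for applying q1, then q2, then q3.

q2 · q1 = -0.7936 - 0.2234i - 0.5632j - 0.056k
q3 · q2 · q1 = 0.5712 + 0.7483i - 0.3308j - 0.0655k
0.5712 + 0.7483i - 0.3308j - 0.0655k


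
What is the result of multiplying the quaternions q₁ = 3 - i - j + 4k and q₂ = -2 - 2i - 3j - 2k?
-3 + 10i - 17j - 13k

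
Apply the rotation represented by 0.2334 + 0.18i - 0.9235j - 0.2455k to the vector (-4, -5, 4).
(2.316, -0.807, -7.14)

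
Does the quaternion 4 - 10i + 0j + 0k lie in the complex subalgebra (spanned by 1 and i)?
Yes. The quaternion 4 - 10i has j- and k-coefficients y = z = 0, so it lies in the complex subalgebra spanned by 1 and i.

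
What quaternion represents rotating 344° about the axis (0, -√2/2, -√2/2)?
-0.9903 - 0.0984j - 0.0984k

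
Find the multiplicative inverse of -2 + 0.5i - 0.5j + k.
-0.3636 - 0.0909i + 0.0909j - 0.1818k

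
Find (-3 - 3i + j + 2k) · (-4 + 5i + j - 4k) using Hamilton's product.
34 - 9i - 9j - 4k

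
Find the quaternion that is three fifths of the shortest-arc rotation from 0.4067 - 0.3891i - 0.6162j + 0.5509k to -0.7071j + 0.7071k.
0.1712 - 0.1638i - 0.7006j + 0.6731k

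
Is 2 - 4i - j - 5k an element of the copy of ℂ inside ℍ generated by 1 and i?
No. The quaternion 2 - 4i - j - 5k has j-coefficient y = -1 and k-coefficient z = -5, not both zero, so it does not lie in the complex subalgebra spanned by 1 and i.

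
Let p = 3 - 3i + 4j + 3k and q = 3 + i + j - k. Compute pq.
11 - 13i + 15j - k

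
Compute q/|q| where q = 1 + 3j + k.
0.3015 + 0.9045j + 0.3015k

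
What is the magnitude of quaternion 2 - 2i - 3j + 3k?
√26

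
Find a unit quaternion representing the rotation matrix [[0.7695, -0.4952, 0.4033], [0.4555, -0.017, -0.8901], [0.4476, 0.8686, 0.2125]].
0.7009 + 0.6273i - 0.0158j + 0.3391k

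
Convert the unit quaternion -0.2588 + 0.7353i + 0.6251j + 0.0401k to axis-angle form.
axis = (0.7612, 0.6471, 0.0415), θ = 7π/6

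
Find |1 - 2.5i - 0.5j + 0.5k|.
2.784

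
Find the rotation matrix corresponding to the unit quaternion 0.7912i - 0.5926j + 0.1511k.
[[0.252, -0.9377, 0.2391], [-0.9377, -0.2977, -0.1791], [0.2391, -0.1791, -0.9543]]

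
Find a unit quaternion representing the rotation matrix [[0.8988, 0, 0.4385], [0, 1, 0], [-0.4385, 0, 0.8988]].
0.9744 + 0.225j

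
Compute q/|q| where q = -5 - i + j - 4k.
-0.7625 - 0.1525i + 0.1525j - 0.61k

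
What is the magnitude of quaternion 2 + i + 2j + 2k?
√13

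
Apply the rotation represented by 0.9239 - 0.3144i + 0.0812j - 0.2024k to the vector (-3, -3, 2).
(-3.129, 0.21, 3.488)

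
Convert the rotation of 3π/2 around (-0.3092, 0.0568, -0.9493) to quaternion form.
-0.7071 - 0.2186i + 0.0402j - 0.6713k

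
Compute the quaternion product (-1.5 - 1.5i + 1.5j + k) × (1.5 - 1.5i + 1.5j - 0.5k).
-6.25 - 2.25i - 2.25j + 2.25k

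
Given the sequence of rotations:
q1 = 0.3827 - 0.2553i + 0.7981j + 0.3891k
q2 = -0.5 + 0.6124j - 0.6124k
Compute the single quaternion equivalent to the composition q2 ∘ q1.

q2 · q1 = -0.4418 + 0.8547i - 0.0083j - 0.2726k
-0.4418 + 0.8547i - 0.0083j - 0.2726k


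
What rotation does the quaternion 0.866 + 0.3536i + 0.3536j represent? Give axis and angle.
axis = (√2/2, √2/2, 0), θ = π/3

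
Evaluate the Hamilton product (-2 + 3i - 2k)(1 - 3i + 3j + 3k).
13 + 15i - 9j + k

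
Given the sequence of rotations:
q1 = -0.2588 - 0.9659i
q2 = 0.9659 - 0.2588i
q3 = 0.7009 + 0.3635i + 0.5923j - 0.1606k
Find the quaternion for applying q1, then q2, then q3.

q2 · q1 = -0.4999 - 0.866i
q3 · q2 · q1 = -0.0356 - 0.7887i - 0.157j + 0.5932k
-0.0356 - 0.7887i - 0.157j + 0.5932k


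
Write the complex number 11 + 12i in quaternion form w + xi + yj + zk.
11 + 12i + 0j + 0k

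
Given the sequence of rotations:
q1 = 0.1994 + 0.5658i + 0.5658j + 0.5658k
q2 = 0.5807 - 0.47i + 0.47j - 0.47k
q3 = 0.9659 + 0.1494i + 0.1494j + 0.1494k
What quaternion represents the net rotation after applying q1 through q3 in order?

q2 · q1 = 0.3817 + 0.7667i + 0.4223j - 0.297k
q3 · q2 · q1 = 0.2354 + 0.6901i + 0.6238j - 0.2813k
0.2354 + 0.6901i + 0.6238j - 0.2813k


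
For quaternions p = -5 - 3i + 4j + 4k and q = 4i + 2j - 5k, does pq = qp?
No: pq = 24 - 48i - 9j + 3k ≠ 24 + 8i - 11j + 47k = qp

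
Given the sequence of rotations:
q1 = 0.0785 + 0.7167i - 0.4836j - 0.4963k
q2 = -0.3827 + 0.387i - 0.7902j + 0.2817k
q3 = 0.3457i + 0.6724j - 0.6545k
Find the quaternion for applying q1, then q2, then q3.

q2 · q1 = -0.5497 + 0.2845i + 0.517j + 0.5912k
q3 · q2 · q1 = -0.059 + 0.5459i - 0.7602j + 0.3472k
-0.059 + 0.5459i - 0.7602j + 0.3472k


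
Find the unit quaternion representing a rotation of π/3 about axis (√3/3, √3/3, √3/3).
0.866 + 0.2887i + 0.2887j + 0.2887k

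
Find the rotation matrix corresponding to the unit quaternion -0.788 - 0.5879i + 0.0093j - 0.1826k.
[[0.9331, -0.2987, 0.2], [0.2768, 0.2421, -0.9299], [0.2294, 0.9231, 0.3086]]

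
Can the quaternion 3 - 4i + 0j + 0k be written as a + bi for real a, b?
Yes. The quaternion 3 - 4i has j- and k-coefficients y = z = 0, so it lies in the complex subalgebra spanned by 1 and i.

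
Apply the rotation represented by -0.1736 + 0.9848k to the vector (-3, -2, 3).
(2.135, 2.905, 3)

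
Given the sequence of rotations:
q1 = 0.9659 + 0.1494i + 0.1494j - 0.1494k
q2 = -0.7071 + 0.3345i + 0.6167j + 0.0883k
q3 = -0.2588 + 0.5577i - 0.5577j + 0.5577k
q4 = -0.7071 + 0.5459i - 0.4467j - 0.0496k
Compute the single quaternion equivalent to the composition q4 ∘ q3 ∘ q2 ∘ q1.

q2 · q1 = -0.8119 + 0.1121i + 0.5532j + 0.1488k
q3 · q2 · q1 = 0.3731 - 0.8733i + 0.2892j - 0.1203k
q4 · q3 · q2 · q1 = 0.3361 + 0.8893i - 0.2622j - 0.1657k
0.3361 + 0.8893i - 0.2622j - 0.1657k


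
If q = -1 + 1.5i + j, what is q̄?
-1 - 1.5i - j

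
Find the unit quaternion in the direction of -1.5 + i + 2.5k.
-0.4867 + 0.3244i + 0.8111k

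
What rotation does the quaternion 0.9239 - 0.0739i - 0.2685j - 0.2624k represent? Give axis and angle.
axis = (-0.1931, -0.7017, -0.6858), θ = π/4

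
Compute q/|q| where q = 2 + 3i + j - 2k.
0.4714 + 0.7071i + 0.2357j - 0.4714k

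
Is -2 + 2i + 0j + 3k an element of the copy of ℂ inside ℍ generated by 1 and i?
No. The quaternion -2 + 2i + 3k has j-coefficient y = 0 and k-coefficient z = 3, not both zero, so it does not lie in the complex subalgebra spanned by 1 and i.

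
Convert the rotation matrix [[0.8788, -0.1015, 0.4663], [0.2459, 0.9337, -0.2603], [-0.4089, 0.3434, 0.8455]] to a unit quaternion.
0.9563 + 0.1578i + 0.2288j + 0.0908k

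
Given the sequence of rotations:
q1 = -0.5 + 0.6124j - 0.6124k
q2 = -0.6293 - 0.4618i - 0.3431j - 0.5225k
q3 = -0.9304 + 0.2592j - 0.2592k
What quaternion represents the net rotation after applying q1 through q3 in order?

q2 · q1 = 0.2048 + 0.761i - 0.4966j + 0.3638k
q3 · q2 · q1 = 0.0325 - 0.7425i + 0.3179j - 0.5888k
0.0325 - 0.7425i + 0.3179j - 0.5888k


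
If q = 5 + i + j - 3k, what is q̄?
5 - i - j + 3k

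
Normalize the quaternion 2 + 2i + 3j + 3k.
0.3922 + 0.3922i + 0.5883j + 0.5883k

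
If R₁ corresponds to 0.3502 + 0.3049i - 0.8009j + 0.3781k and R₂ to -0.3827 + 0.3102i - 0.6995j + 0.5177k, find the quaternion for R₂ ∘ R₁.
-0.9846 + 0.1421i + 0.1021j + 0.0014k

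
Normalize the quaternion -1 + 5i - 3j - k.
-0.1667 + 0.8333i - 0.5j - 0.1667k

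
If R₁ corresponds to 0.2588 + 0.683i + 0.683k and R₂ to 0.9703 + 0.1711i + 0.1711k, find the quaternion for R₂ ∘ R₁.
0.0174 + 0.707i + 0.707k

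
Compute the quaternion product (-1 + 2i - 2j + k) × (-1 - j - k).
i + 5j - 2k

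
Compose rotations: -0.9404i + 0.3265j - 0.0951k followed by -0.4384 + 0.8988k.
0.0855 + 0.1188i - 0.9884j + 0.0417k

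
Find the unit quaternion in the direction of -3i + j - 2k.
-0.8018i + 0.2673j - 0.5345k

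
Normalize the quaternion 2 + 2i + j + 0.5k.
0.6576 + 0.6576i + 0.3288j + 0.1644k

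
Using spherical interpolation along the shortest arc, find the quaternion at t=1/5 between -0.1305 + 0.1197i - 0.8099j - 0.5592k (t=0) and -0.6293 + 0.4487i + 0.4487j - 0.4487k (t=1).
-0.3151 + 0.2499i - 0.629j - 0.6654k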